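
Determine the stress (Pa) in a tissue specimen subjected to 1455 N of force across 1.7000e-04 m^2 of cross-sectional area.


stress = F / A
stress = 1455 / 1.7000e-04
stress = 8.5588e+06


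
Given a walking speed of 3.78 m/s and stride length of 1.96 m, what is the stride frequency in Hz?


f = v / stride_length
f = 3.78 / 1.96
f = 1.9286


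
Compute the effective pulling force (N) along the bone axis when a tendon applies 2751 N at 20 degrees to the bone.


F_eff = F_tendon * cos(theta)
theta = 20 deg = 0.3491 rad
cos(theta) = 0.9397
F_eff = 2751 * 0.9397
F_eff = 2585.0944


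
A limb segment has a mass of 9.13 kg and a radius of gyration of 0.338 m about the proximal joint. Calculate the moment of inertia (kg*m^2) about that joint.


I = m * k^2
I = 9.13 * 0.338^2
k^2 = 0.1142
I = 1.0430


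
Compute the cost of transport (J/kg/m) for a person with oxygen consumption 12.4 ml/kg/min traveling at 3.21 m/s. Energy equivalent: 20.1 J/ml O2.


Power per kg = VO2 * 20.1 / 60
Power per kg = 12.4 * 20.1 / 60 = 4.1540 W/kg
Cost = power_per_kg / speed
Cost = 4.1540 / 3.21
Cost = 1.2941


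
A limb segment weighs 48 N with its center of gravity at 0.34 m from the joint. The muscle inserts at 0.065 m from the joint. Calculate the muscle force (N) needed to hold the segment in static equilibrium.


F_muscle = W * d_load / d_muscle
F_muscle = 48 * 0.34 / 0.065
Numerator = 16.3200
F_muscle = 251.0769


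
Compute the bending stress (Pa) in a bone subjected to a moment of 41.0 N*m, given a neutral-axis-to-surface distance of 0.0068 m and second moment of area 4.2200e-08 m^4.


sigma = M * c / I
sigma = 41.0 * 0.0068 / 4.2200e-08
M * c = 0.2788
sigma = 6.6066e+06


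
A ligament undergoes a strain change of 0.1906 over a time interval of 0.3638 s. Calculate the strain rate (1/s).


strain_rate = delta_strain / delta_t
strain_rate = 0.1906 / 0.3638
strain_rate = 0.5239


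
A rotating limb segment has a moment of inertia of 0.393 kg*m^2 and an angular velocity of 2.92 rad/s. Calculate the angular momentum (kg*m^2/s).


L = I * omega
L = 0.393 * 2.92
L = 1.1476


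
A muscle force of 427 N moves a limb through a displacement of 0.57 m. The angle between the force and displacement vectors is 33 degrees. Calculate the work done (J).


W = F * d * cos(theta)
theta = 33 deg = 0.5760 rad
cos(theta) = 0.8387
W = 427 * 0.57 * 0.8387
W = 204.1240


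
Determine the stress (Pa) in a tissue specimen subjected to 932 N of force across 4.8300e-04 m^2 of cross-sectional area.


stress = F / A
stress = 932 / 4.8300e-04
stress = 1.9296e+06


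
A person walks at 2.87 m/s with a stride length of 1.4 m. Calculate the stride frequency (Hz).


f = v / stride_length
f = 2.87 / 1.4
f = 2.0500


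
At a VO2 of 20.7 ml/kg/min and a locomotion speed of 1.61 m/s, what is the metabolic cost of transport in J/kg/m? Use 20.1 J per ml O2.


Power per kg = VO2 * 20.1 / 60
Power per kg = 20.7 * 20.1 / 60 = 6.9345 W/kg
Cost = power_per_kg / speed
Cost = 6.9345 / 1.61
Cost = 4.3071


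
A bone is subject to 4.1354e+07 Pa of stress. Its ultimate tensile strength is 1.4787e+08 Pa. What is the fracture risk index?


FRI = applied / ultimate
FRI = 4.1354e+07 / 1.4787e+08
FRI = 0.2797


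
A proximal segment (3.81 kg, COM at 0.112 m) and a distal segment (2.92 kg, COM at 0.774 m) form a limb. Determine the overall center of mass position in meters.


COM = (m1*x1 + m2*x2) / (m1 + m2)
COM = (3.81*0.112 + 2.92*0.774) / (3.81 + 2.92)
Numerator = 2.6868
Denominator = 6.7300
COM = 0.3992


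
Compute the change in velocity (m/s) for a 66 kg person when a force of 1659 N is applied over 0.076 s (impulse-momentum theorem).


J = F * dt = 1659 * 0.076 = 126.0840 N*s
delta_v = J / m
delta_v = 126.0840 / 66
delta_v = 1.9104


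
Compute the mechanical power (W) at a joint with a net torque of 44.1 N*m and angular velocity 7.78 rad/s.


P = M * omega
P = 44.1 * 7.78
P = 343.0980


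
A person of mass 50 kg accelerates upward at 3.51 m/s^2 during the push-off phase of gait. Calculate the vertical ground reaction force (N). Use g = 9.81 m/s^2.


GRF = m * (g + a)
GRF = 50 * (9.81 + 3.51)
GRF = 50 * 13.3200
GRF = 666.0000


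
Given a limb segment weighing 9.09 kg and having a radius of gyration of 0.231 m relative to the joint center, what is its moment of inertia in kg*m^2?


I = m * k^2
I = 9.09 * 0.231^2
k^2 = 0.0534
I = 0.4851


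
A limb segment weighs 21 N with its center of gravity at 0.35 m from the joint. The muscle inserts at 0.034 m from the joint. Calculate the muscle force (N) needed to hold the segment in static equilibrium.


F_muscle = W * d_load / d_muscle
F_muscle = 21 * 0.35 / 0.034
Numerator = 7.3500
F_muscle = 216.1765


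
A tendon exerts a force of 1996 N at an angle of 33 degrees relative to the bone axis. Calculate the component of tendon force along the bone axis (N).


F_eff = F_tendon * cos(theta)
theta = 33 deg = 0.5760 rad
cos(theta) = 0.8387
F_eff = 1996 * 0.8387
F_eff = 1673.9865


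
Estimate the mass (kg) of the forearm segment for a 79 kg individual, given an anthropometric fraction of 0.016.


m_segment = body_mass * fraction
m_segment = 79 * 0.016
m_segment = 1.2640


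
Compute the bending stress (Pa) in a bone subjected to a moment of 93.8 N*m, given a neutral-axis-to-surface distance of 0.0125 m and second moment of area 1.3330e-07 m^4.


sigma = M * c / I
sigma = 93.8 * 0.0125 / 1.3330e-07
M * c = 1.1725
sigma = 8.7959e+06


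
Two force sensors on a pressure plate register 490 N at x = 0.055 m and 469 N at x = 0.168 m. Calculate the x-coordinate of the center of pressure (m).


COP_x = (F1*x1 + F2*x2) / (F1 + F2)
COP_x = (490*0.055 + 469*0.168) / (490 + 469)
Numerator = 105.7420
Denominator = 959
COP_x = 0.1103


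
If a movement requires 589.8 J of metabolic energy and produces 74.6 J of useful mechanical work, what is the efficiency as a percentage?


eta = (W_mech / E_meta) * 100
eta = (74.6 / 589.8) * 100
ratio = 0.1265
eta = 12.6484


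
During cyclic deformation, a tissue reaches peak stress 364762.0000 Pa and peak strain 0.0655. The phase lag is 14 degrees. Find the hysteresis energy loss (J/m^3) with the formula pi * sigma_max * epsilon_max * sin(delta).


E_loss = pi * sigma_max * epsilon_max * sin(delta)
delta = 14 deg = 0.2443 rad
sin(delta) = 0.2419
E_loss = pi * 364762.0000 * 0.0655 * 0.2419
E_loss = 18158.3314


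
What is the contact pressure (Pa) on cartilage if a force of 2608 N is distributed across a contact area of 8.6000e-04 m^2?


P = F / A
P = 2608 / 8.6000e-04
P = 3.0326e+06


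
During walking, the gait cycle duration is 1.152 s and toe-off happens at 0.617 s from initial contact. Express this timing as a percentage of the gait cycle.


pct = (event_time / cycle_time) * 100
pct = (0.617 / 1.152) * 100
ratio = 0.5356
pct = 53.5590


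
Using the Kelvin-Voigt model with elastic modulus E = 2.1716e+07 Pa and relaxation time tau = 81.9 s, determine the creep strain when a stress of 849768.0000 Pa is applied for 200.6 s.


epsilon(t) = (sigma/E) * (1 - exp(-t/tau))
sigma/E = 849768.0000 / 2.1716e+07 = 0.0391
exp(-t/tau) = exp(-200.6 / 81.9) = 0.0864
epsilon = 0.0391 * (1 - 0.0864)
epsilon = 0.0358


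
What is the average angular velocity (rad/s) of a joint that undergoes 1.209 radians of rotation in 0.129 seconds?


omega = delta_theta / delta_t
omega = 1.209 / 0.129
omega = 9.3721


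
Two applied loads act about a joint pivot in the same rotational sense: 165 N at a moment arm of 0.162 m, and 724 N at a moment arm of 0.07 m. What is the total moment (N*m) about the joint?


M = F1 * d1 + F2 * d2
M = 165 * 0.162 + 724 * 0.07
M = 26.7300 + 50.6800
M = 77.4100


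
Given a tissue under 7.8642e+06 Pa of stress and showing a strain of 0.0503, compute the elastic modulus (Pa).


E = stress / strain
E = 7.8642e+06 / 0.0503
E = 1.5635e+08


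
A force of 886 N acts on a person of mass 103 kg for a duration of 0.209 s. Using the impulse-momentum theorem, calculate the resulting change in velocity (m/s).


J = F * dt = 886 * 0.209 = 185.1740 N*s
delta_v = J / m
delta_v = 185.1740 / 103
delta_v = 1.7978


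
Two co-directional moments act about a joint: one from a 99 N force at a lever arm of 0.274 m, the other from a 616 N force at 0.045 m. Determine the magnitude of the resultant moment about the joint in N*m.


M = F1 * d1 + F2 * d2
M = 99 * 0.274 + 616 * 0.045
M = 27.1260 + 27.7200
M = 54.8460


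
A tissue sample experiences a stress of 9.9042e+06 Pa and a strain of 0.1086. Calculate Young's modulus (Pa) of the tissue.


E = stress / strain
E = 9.9042e+06 / 0.1086
E = 9.1199e+07


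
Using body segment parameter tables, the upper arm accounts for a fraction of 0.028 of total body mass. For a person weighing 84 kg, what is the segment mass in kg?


m_segment = body_mass * fraction
m_segment = 84 * 0.028
m_segment = 2.3520


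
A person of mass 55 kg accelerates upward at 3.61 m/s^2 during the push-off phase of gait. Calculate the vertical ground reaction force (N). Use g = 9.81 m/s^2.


GRF = m * (g + a)
GRF = 55 * (9.81 + 3.61)
GRF = 55 * 13.4200
GRF = 738.1000


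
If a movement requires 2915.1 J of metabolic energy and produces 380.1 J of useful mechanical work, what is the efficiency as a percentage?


eta = (W_mech / E_meta) * 100
eta = (380.1 / 2915.1) * 100
ratio = 0.1304
eta = 13.0390


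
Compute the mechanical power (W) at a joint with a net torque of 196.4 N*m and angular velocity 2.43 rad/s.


P = M * omega
P = 196.4 * 2.43
P = 477.2520


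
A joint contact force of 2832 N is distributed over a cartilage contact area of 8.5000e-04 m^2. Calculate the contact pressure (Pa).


P = F / A
P = 2832 / 8.5000e-04
P = 3.3318e+06


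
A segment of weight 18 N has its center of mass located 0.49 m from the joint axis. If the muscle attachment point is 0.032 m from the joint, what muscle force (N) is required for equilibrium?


F_muscle = W * d_load / d_muscle
F_muscle = 18 * 0.49 / 0.032
Numerator = 8.8200
F_muscle = 275.6250


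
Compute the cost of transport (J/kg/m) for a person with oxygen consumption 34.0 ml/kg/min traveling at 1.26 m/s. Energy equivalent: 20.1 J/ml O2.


Power per kg = VO2 * 20.1 / 60
Power per kg = 34.0 * 20.1 / 60 = 11.3900 W/kg
Cost = power_per_kg / speed
Cost = 11.3900 / 1.26
Cost = 9.0397


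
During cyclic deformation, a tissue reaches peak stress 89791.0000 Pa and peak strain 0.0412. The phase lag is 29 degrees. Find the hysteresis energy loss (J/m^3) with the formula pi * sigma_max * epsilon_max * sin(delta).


E_loss = pi * sigma_max * epsilon_max * sin(delta)
delta = 29 deg = 0.5061 rad
sin(delta) = 0.4848
E_loss = pi * 89791.0000 * 0.0412 * 0.4848
E_loss = 5634.4448


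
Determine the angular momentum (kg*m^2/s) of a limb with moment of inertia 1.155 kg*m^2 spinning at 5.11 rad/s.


L = I * omega
L = 1.155 * 5.11
L = 5.9021


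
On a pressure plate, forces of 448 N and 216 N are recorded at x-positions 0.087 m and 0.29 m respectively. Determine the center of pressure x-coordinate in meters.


COP_x = (F1*x1 + F2*x2) / (F1 + F2)
COP_x = (448*0.087 + 216*0.29) / (448 + 216)
Numerator = 101.6160
Denominator = 664
COP_x = 0.1530


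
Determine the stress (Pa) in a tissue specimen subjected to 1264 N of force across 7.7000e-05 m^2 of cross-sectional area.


stress = F / A
stress = 1264 / 7.7000e-05
stress = 1.6416e+07


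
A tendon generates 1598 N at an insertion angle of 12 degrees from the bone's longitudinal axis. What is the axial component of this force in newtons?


F_eff = F_tendon * cos(theta)
theta = 12 deg = 0.2094 rad
cos(theta) = 0.9781
F_eff = 1598 * 0.9781
F_eff = 1563.0799


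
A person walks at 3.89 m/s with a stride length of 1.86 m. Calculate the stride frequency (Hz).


f = v / stride_length
f = 3.89 / 1.86
f = 2.0914


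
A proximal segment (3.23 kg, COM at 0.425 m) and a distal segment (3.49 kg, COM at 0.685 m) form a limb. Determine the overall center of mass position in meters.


COM = (m1*x1 + m2*x2) / (m1 + m2)
COM = (3.23*0.425 + 3.49*0.685) / (3.23 + 3.49)
Numerator = 3.7634
Denominator = 6.7200
COM = 0.5600


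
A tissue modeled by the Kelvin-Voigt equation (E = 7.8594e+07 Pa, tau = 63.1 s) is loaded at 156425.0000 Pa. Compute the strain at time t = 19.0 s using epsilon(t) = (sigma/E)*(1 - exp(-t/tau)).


epsilon(t) = (sigma/E) * (1 - exp(-t/tau))
sigma/E = 156425.0000 / 7.8594e+07 = 0.0020
exp(-t/tau) = exp(-19.0 / 63.1) = 0.7400
epsilon = 0.0020 * (1 - 0.7400)
epsilon = 5.1748e-04


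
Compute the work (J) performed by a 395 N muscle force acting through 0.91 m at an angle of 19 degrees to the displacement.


W = F * d * cos(theta)
theta = 19 deg = 0.3316 rad
cos(theta) = 0.9455
W = 395 * 0.91 * 0.9455
W = 339.8667


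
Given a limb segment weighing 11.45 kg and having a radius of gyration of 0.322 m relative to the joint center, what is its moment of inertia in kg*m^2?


I = m * k^2
I = 11.45 * 0.322^2
k^2 = 0.1037
I = 1.1872


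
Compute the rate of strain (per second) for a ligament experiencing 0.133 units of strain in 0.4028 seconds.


strain_rate = delta_strain / delta_t
strain_rate = 0.133 / 0.4028
strain_rate = 0.3302


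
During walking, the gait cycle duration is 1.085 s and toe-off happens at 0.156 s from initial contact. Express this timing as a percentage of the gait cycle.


pct = (event_time / cycle_time) * 100
pct = (0.156 / 1.085) * 100
ratio = 0.1438
pct = 14.3779


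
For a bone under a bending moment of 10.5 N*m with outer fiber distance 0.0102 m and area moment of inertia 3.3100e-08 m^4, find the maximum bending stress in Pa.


sigma = M * c / I
sigma = 10.5 * 0.0102 / 3.3100e-08
M * c = 0.1071
sigma = 3.2356e+06


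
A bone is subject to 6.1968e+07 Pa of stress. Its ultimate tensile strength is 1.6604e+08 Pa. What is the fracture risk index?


FRI = applied / ultimate
FRI = 6.1968e+07 / 1.6604e+08
FRI = 0.3732


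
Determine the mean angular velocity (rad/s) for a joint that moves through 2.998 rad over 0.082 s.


omega = delta_theta / delta_t
omega = 2.998 / 0.082
omega = 36.5610


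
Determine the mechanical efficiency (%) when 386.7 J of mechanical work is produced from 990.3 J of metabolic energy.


eta = (W_mech / E_meta) * 100
eta = (386.7 / 990.3) * 100
ratio = 0.3905
eta = 39.0488


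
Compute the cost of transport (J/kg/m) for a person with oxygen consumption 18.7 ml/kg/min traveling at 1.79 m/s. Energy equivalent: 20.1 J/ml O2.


Power per kg = VO2 * 20.1 / 60
Power per kg = 18.7 * 20.1 / 60 = 6.2645 W/kg
Cost = power_per_kg / speed
Cost = 6.2645 / 1.79
Cost = 3.4997


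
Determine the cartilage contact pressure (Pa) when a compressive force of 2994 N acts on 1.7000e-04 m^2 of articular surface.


P = F / A
P = 2994 / 1.7000e-04
P = 1.7612e+07


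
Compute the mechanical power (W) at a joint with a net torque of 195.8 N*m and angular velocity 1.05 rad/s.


P = M * omega
P = 195.8 * 1.05
P = 205.5900


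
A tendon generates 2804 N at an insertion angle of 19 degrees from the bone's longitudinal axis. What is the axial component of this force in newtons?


F_eff = F_tendon * cos(theta)
theta = 19 deg = 0.3316 rad
cos(theta) = 0.9455
F_eff = 2804 * 0.9455
F_eff = 2651.2341


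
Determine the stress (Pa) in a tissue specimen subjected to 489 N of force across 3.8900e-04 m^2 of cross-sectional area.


stress = F / A
stress = 489 / 3.8900e-04
stress = 1.2571e+06


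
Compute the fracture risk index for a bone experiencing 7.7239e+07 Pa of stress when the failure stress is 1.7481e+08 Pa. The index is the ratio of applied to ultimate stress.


FRI = applied / ultimate
FRI = 7.7239e+07 / 1.7481e+08
FRI = 0.4418


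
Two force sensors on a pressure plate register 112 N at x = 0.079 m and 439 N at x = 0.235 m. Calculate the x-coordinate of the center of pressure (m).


COP_x = (F1*x1 + F2*x2) / (F1 + F2)
COP_x = (112*0.079 + 439*0.235) / (112 + 439)
Numerator = 112.0130
Denominator = 551
COP_x = 0.2033


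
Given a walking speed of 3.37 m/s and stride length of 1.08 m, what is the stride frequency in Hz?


f = v / stride_length
f = 3.37 / 1.08
f = 3.1204


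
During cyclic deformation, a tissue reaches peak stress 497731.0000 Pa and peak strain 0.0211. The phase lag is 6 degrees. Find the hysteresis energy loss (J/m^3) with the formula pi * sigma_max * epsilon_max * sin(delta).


E_loss = pi * sigma_max * epsilon_max * sin(delta)
delta = 6 deg = 0.1047 rad
sin(delta) = 0.1045
E_loss = pi * 497731.0000 * 0.0211 * 0.1045
E_loss = 3448.7490


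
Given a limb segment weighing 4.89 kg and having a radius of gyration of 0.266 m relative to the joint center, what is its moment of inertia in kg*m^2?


I = m * k^2
I = 4.89 * 0.266^2
k^2 = 0.0708
I = 0.3460


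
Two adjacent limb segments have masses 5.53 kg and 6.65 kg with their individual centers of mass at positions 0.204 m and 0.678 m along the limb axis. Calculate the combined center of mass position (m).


COM = (m1*x1 + m2*x2) / (m1 + m2)
COM = (5.53*0.204 + 6.65*0.678) / (5.53 + 6.65)
Numerator = 5.6368
Denominator = 12.1800
COM = 0.4628


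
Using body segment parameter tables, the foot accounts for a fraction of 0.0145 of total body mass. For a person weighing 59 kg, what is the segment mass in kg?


m_segment = body_mass * fraction
m_segment = 59 * 0.0145
m_segment = 0.8555


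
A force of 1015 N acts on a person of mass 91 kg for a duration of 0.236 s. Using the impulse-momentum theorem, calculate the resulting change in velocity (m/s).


J = F * dt = 1015 * 0.236 = 239.5400 N*s
delta_v = J / m
delta_v = 239.5400 / 91
delta_v = 2.6323


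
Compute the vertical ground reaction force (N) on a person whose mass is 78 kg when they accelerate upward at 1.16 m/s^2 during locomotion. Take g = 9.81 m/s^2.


GRF = m * (g + a)
GRF = 78 * (9.81 + 1.16)
GRF = 78 * 10.9700
GRF = 855.6600


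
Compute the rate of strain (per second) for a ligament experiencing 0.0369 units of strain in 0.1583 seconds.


strain_rate = delta_strain / delta_t
strain_rate = 0.0369 / 0.1583
strain_rate = 0.2331


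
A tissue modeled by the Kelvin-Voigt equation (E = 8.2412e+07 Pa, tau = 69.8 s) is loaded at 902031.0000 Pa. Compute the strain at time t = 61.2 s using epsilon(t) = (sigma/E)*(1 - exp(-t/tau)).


epsilon(t) = (sigma/E) * (1 - exp(-t/tau))
sigma/E = 902031.0000 / 8.2412e+07 = 0.0109
exp(-t/tau) = exp(-61.2 / 69.8) = 0.4161
epsilon = 0.0109 * (1 - 0.4161)
epsilon = 0.0064


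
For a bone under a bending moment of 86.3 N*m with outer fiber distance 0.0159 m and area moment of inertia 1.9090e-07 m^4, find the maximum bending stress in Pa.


sigma = M * c / I
sigma = 86.3 * 0.0159 / 1.9090e-07
M * c = 1.3722
sigma = 7.1879e+06


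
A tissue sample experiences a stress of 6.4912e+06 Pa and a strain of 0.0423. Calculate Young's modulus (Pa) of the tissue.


E = stress / strain
E = 6.4912e+06 / 0.0423
E = 1.5346e+08


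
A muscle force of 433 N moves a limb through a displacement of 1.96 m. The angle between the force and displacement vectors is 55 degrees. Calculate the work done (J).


W = F * d * cos(theta)
theta = 55 deg = 0.9599 rad
cos(theta) = 0.5736
W = 433 * 1.96 * 0.5736
W = 486.7829


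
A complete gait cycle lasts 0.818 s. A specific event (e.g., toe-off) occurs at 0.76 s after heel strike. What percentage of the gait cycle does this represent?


pct = (event_time / cycle_time) * 100
pct = (0.76 / 0.818) * 100
ratio = 0.9291
pct = 92.9095


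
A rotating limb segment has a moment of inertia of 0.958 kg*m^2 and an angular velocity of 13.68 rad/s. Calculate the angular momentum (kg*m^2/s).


L = I * omega
L = 0.958 * 13.68
L = 13.1054


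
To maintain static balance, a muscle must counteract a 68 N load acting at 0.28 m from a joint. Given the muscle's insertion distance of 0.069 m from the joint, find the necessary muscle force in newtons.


F_muscle = W * d_load / d_muscle
F_muscle = 68 * 0.28 / 0.069
Numerator = 19.0400
F_muscle = 275.9420


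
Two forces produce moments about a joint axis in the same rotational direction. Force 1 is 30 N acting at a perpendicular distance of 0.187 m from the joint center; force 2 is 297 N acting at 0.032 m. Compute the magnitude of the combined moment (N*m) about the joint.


M = F1 * d1 + F2 * d2
M = 30 * 0.187 + 297 * 0.032
M = 5.6100 + 9.5040
M = 15.1140


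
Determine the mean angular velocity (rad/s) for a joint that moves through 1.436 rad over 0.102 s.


omega = delta_theta / delta_t
omega = 1.436 / 0.102
omega = 14.0784


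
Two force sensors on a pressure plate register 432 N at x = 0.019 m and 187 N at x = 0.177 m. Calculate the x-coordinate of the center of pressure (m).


COP_x = (F1*x1 + F2*x2) / (F1 + F2)
COP_x = (432*0.019 + 187*0.177) / (432 + 187)
Numerator = 41.3070
Denominator = 619
COP_x = 0.0667


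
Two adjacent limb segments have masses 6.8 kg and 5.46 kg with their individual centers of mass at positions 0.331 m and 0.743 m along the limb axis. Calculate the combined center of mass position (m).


COM = (m1*x1 + m2*x2) / (m1 + m2)
COM = (6.8*0.331 + 5.46*0.743) / (6.8 + 5.46)
Numerator = 6.3076
Denominator = 12.2600
COM = 0.5145


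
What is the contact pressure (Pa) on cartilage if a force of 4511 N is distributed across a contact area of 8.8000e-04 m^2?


P = F / A
P = 4511 / 8.8000e-04
P = 5.1261e+06


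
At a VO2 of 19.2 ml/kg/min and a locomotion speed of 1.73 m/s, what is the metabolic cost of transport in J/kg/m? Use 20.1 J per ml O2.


Power per kg = VO2 * 20.1 / 60
Power per kg = 19.2 * 20.1 / 60 = 6.4320 W/kg
Cost = power_per_kg / speed
Cost = 6.4320 / 1.73
Cost = 3.7179


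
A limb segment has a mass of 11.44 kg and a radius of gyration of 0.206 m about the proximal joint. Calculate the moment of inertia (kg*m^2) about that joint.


I = m * k^2
I = 11.44 * 0.206^2
k^2 = 0.0424
I = 0.4855


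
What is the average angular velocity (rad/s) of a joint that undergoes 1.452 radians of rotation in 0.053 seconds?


omega = delta_theta / delta_t
omega = 1.452 / 0.053
omega = 27.3962


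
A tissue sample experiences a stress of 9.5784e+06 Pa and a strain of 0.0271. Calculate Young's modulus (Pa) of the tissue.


E = stress / strain
E = 9.5784e+06 / 0.0271
E = 3.5345e+08


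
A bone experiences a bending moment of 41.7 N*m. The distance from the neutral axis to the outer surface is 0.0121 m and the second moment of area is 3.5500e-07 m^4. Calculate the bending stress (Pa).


sigma = M * c / I
sigma = 41.7 * 0.0121 / 3.5500e-07
M * c = 0.5046
sigma = 1.4213e+06


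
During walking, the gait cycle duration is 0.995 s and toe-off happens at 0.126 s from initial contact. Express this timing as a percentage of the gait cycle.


pct = (event_time / cycle_time) * 100
pct = (0.126 / 0.995) * 100
ratio = 0.1266
pct = 12.6633


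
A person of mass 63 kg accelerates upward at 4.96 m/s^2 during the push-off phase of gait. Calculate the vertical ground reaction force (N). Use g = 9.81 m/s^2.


GRF = m * (g + a)
GRF = 63 * (9.81 + 4.96)
GRF = 63 * 14.7700
GRF = 930.5100


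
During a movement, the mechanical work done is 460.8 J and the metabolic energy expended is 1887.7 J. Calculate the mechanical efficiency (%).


eta = (W_mech / E_meta) * 100
eta = (460.8 / 1887.7) * 100
ratio = 0.2441
eta = 24.4107


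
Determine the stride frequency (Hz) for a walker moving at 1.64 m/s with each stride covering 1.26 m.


f = v / stride_length
f = 1.64 / 1.26
f = 1.3016


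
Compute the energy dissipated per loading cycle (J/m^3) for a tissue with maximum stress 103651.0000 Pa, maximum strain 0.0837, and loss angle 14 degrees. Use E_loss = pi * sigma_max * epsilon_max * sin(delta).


E_loss = pi * sigma_max * epsilon_max * sin(delta)
delta = 14 deg = 0.2443 rad
sin(delta) = 0.2419
E_loss = pi * 103651.0000 * 0.0837 * 0.2419
E_loss = 6593.6214


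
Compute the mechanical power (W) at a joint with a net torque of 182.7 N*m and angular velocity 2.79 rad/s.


P = M * omega
P = 182.7 * 2.79
P = 509.7330


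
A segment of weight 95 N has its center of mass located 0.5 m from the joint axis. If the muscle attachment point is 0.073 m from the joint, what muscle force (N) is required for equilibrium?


F_muscle = W * d_load / d_muscle
F_muscle = 95 * 0.5 / 0.073
Numerator = 47.5000
F_muscle = 650.6849


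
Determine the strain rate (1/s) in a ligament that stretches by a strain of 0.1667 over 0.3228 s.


strain_rate = delta_strain / delta_t
strain_rate = 0.1667 / 0.3228
strain_rate = 0.5164


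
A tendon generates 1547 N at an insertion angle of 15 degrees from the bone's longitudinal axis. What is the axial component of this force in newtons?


F_eff = F_tendon * cos(theta)
theta = 15 deg = 0.2618 rad
cos(theta) = 0.9659
F_eff = 1547 * 0.9659
F_eff = 1494.2873


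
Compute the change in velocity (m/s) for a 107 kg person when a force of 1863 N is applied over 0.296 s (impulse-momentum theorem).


J = F * dt = 1863 * 0.296 = 551.4480 N*s
delta_v = J / m
delta_v = 551.4480 / 107
delta_v = 5.1537


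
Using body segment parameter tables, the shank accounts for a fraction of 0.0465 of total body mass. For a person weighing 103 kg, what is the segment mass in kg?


m_segment = body_mass * fraction
m_segment = 103 * 0.0465
m_segment = 4.7895


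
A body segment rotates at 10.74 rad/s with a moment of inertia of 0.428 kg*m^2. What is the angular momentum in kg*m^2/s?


L = I * omega
L = 0.428 * 10.74
L = 4.5967


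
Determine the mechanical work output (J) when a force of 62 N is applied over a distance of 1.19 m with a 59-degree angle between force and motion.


W = F * d * cos(theta)
theta = 59 deg = 1.0297 rad
cos(theta) = 0.5150
W = 62 * 1.19 * 0.5150
W = 37.9995


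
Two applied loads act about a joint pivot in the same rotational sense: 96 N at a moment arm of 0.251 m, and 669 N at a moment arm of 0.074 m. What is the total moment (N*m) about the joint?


M = F1 * d1 + F2 * d2
M = 96 * 0.251 + 669 * 0.074
M = 24.0960 + 49.5060
M = 73.6020


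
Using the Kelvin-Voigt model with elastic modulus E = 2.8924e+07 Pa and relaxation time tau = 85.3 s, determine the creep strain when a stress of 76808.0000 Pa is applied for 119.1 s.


epsilon(t) = (sigma/E) * (1 - exp(-t/tau))
sigma/E = 76808.0000 / 2.8924e+07 = 0.0027
exp(-t/tau) = exp(-119.1 / 85.3) = 0.2475
epsilon = 0.0027 * (1 - 0.2475)
epsilon = 0.0020


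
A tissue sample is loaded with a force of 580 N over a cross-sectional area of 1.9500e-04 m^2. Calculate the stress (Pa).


stress = F / A
stress = 580 / 1.9500e-04
stress = 2.9744e+06


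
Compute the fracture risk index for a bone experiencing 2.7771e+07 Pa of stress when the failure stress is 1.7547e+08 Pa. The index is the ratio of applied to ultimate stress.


FRI = applied / ultimate
FRI = 2.7771e+07 / 1.7547e+08
FRI = 0.1583


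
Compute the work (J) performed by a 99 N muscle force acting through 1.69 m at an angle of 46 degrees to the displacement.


W = F * d * cos(theta)
theta = 46 deg = 0.8029 rad
cos(theta) = 0.6947
W = 99 * 1.69 * 0.6947
W = 116.2233


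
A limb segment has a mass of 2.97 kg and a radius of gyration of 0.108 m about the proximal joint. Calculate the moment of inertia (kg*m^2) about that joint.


I = m * k^2
I = 2.97 * 0.108^2
k^2 = 0.0117
I = 0.0346


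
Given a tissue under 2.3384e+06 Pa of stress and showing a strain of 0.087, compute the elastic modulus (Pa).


E = stress / strain
E = 2.3384e+06 / 0.087
E = 2.6878e+07


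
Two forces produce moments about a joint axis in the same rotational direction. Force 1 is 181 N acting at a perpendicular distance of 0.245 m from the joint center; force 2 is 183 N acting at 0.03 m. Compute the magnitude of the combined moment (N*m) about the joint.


M = F1 * d1 + F2 * d2
M = 181 * 0.245 + 183 * 0.03
M = 44.3450 + 5.4900
M = 49.8350


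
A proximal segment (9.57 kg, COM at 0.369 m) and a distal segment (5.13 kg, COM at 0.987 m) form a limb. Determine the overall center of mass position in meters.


COM = (m1*x1 + m2*x2) / (m1 + m2)
COM = (9.57*0.369 + 5.13*0.987) / (9.57 + 5.13)
Numerator = 8.5946
Denominator = 14.7000
COM = 0.5847


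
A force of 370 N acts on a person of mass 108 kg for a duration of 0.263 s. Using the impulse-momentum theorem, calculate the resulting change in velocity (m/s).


J = F * dt = 370 * 0.263 = 97.3100 N*s
delta_v = J / m
delta_v = 97.3100 / 108
delta_v = 0.9010


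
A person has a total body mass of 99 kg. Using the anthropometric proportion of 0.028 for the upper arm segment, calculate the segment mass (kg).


m_segment = body_mass * fraction
m_segment = 99 * 0.028
m_segment = 2.7720


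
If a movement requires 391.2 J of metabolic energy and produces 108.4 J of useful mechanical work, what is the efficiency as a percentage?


eta = (W_mech / E_meta) * 100
eta = (108.4 / 391.2) * 100
ratio = 0.2771
eta = 27.7096


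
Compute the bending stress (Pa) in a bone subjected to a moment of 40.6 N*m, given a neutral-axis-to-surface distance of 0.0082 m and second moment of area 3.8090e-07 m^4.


sigma = M * c / I
sigma = 40.6 * 0.0082 / 3.8090e-07
M * c = 0.3329
sigma = 874035.1798


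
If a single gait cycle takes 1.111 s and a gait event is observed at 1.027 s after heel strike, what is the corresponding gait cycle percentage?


pct = (event_time / cycle_time) * 100
pct = (1.027 / 1.111) * 100
ratio = 0.9244
pct = 92.4392


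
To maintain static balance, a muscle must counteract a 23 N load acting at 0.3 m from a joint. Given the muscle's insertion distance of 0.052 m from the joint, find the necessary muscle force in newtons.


F_muscle = W * d_load / d_muscle
F_muscle = 23 * 0.3 / 0.052
Numerator = 6.9000
F_muscle = 132.6923


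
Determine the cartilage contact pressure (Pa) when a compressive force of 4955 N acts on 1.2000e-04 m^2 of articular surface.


P = F / A
P = 4955 / 1.2000e-04
P = 4.1292e+07


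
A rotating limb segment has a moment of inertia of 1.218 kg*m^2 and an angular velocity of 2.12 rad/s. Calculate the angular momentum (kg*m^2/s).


L = I * omega
L = 1.218 * 2.12
L = 2.5822


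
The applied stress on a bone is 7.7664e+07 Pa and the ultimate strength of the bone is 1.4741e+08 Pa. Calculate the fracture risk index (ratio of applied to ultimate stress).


FRI = applied / ultimate
FRI = 7.7664e+07 / 1.4741e+08
FRI = 0.5269


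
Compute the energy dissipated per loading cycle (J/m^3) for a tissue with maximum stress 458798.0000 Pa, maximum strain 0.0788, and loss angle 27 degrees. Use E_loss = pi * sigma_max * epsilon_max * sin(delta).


E_loss = pi * sigma_max * epsilon_max * sin(delta)
delta = 27 deg = 0.4712 rad
sin(delta) = 0.4540
E_loss = pi * 458798.0000 * 0.0788 * 0.4540
E_loss = 51563.7354


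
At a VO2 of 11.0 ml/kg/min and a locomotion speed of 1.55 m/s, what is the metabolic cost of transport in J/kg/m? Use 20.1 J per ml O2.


Power per kg = VO2 * 20.1 / 60
Power per kg = 11.0 * 20.1 / 60 = 3.6850 W/kg
Cost = power_per_kg / speed
Cost = 3.6850 / 1.55
Cost = 2.3774


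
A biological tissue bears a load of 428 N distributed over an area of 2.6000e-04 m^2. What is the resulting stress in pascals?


stress = F / A
stress = 428 / 2.6000e-04
stress = 1.6462e+06


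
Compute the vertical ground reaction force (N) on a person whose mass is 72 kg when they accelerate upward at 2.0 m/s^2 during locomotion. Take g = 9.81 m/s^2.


GRF = m * (g + a)
GRF = 72 * (9.81 + 2.0)
GRF = 72 * 11.8100
GRF = 850.3200


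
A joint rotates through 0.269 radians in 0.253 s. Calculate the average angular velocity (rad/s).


omega = delta_theta / delta_t
omega = 0.269 / 0.253
omega = 1.0632


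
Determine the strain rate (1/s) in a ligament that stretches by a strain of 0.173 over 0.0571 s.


strain_rate = delta_strain / delta_t
strain_rate = 0.173 / 0.0571
strain_rate = 3.0298


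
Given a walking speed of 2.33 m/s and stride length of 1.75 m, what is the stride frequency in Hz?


f = v / stride_length
f = 2.33 / 1.75
f = 1.3314


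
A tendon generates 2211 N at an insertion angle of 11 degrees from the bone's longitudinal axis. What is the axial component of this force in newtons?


F_eff = F_tendon * cos(theta)
theta = 11 deg = 0.1920 rad
cos(theta) = 0.9816
F_eff = 2211 * 0.9816
F_eff = 2170.3777


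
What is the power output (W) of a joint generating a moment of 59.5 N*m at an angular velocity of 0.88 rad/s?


P = M * omega
P = 59.5 * 0.88
P = 52.3600


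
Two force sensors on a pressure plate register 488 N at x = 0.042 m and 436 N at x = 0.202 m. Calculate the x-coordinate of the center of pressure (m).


COP_x = (F1*x1 + F2*x2) / (F1 + F2)
COP_x = (488*0.042 + 436*0.202) / (488 + 436)
Numerator = 108.5680
Denominator = 924
COP_x = 0.1175


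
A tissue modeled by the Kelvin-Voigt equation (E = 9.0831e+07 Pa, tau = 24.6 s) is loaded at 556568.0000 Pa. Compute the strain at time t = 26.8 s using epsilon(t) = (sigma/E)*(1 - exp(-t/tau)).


epsilon(t) = (sigma/E) * (1 - exp(-t/tau))
sigma/E = 556568.0000 / 9.0831e+07 = 0.0061
exp(-t/tau) = exp(-26.8 / 24.6) = 0.3364
epsilon = 0.0061 * (1 - 0.3364)
epsilon = 0.0041


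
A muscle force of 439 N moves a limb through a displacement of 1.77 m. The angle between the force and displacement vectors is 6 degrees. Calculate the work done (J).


W = F * d * cos(theta)
theta = 6 deg = 0.1047 rad
cos(theta) = 0.9945
W = 439 * 1.77 * 0.9945
W = 772.7733


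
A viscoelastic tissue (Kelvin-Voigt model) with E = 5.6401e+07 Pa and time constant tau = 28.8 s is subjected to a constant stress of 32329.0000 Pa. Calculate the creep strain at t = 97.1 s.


epsilon(t) = (sigma/E) * (1 - exp(-t/tau))
sigma/E = 32329.0000 / 5.6401e+07 = 5.7320e-04
exp(-t/tau) = exp(-97.1 / 28.8) = 0.0343
epsilon = 5.7320e-04 * (1 - 0.0343)
epsilon = 5.5352e-04


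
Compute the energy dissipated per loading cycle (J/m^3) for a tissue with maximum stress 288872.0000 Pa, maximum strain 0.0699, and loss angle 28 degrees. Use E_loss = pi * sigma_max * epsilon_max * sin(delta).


E_loss = pi * sigma_max * epsilon_max * sin(delta)
delta = 28 deg = 0.4887 rad
sin(delta) = 0.4695
E_loss = pi * 288872.0000 * 0.0699 * 0.4695
E_loss = 29781.1722


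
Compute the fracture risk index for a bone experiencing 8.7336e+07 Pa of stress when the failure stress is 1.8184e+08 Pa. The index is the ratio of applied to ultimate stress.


FRI = applied / ultimate
FRI = 8.7336e+07 / 1.8184e+08
FRI = 0.4803


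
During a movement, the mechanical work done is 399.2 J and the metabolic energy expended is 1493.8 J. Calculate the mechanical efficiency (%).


eta = (W_mech / E_meta) * 100
eta = (399.2 / 1493.8) * 100
ratio = 0.2672
eta = 26.7238


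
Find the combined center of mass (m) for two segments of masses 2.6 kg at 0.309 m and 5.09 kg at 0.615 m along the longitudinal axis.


COM = (m1*x1 + m2*x2) / (m1 + m2)
COM = (2.6*0.309 + 5.09*0.615) / (2.6 + 5.09)
Numerator = 3.9337
Denominator = 7.6900
COM = 0.5115


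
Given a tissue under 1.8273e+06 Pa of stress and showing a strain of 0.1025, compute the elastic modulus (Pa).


E = stress / strain
E = 1.8273e+06 / 0.1025
E = 1.7827e+07


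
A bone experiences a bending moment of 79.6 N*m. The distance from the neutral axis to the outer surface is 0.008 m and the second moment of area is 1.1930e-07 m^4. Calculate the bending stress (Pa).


sigma = M * c / I
sigma = 79.6 * 0.008 / 1.1930e-07
M * c = 0.6368
sigma = 5.3378e+06


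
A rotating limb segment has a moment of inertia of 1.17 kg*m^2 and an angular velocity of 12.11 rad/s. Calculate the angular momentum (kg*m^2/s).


L = I * omega
L = 1.17 * 12.11
L = 14.1687


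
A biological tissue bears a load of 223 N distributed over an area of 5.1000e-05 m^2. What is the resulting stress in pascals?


stress = F / A
stress = 223 / 5.1000e-05
stress = 4.3725e+06


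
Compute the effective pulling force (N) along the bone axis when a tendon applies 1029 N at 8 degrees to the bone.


F_eff = F_tendon * cos(theta)
theta = 8 deg = 0.1396 rad
cos(theta) = 0.9903
F_eff = 1029 * 0.9903
F_eff = 1018.9858


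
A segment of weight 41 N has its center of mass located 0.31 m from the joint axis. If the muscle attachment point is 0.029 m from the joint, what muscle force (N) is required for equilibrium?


F_muscle = W * d_load / d_muscle
F_muscle = 41 * 0.31 / 0.029
Numerator = 12.7100
F_muscle = 438.2759


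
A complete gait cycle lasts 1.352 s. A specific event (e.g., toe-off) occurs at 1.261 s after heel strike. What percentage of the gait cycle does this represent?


pct = (event_time / cycle_time) * 100
pct = (1.261 / 1.352) * 100
ratio = 0.9327
pct = 93.2692


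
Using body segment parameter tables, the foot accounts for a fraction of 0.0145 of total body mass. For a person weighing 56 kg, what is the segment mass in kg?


m_segment = body_mass * fraction
m_segment = 56 * 0.0145
m_segment = 0.8120


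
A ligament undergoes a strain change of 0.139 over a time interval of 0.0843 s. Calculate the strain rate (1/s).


strain_rate = delta_strain / delta_t
strain_rate = 0.139 / 0.0843
strain_rate = 1.6489


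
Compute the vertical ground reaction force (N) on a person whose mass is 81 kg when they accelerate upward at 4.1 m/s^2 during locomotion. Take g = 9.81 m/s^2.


GRF = m * (g + a)
GRF = 81 * (9.81 + 4.1)
GRF = 81 * 13.9100
GRF = 1126.7100


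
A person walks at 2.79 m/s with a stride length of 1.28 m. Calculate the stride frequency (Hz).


f = v / stride_length
f = 2.79 / 1.28
f = 2.1797


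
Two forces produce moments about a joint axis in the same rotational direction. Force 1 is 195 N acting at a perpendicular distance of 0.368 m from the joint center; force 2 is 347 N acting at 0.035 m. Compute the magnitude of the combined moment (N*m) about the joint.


M = F1 * d1 + F2 * d2
M = 195 * 0.368 + 347 * 0.035
M = 71.7600 + 12.1450
M = 83.9050


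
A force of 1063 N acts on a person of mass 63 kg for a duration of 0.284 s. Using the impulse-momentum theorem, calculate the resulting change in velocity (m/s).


J = F * dt = 1063 * 0.284 = 301.8920 N*s
delta_v = J / m
delta_v = 301.8920 / 63
delta_v = 4.7919


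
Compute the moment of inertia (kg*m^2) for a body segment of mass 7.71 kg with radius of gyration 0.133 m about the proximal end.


I = m * k^2
I = 7.71 * 0.133^2
k^2 = 0.0177
I = 0.1364


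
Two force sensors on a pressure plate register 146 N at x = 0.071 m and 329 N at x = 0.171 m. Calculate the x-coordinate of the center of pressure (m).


COP_x = (F1*x1 + F2*x2) / (F1 + F2)
COP_x = (146*0.071 + 329*0.171) / (146 + 329)
Numerator = 66.6250
Denominator = 475
COP_x = 0.1403


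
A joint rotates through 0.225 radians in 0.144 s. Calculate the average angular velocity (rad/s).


omega = delta_theta / delta_t
omega = 0.225 / 0.144
omega = 1.5625


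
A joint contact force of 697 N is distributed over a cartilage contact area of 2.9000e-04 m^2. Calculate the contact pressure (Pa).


P = F / A
P = 697 / 2.9000e-04
P = 2.4034e+06


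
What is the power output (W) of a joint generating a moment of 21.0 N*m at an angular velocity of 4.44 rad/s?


P = M * omega
P = 21.0 * 4.44
P = 93.2400


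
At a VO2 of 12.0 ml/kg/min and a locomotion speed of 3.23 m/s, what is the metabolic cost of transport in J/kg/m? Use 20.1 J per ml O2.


Power per kg = VO2 * 20.1 / 60
Power per kg = 12.0 * 20.1 / 60 = 4.0200 W/kg
Cost = power_per_kg / speed
Cost = 4.0200 / 3.23
Cost = 1.2446
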